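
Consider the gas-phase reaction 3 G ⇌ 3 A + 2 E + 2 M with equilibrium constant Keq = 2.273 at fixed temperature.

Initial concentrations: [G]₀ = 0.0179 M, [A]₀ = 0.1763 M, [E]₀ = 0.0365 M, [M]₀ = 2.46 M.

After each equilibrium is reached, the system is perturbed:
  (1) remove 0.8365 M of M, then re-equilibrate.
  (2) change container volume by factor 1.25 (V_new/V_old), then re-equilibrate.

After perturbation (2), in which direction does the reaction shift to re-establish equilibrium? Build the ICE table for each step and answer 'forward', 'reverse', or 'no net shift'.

Q₀ = 7.703 vs Keq = 2.273 ⇒ Q>K, reverse
Step 1:
                  G         A         E         M
  init       0.0179    0.1763    0.0365      2.46
  Δ        0.006076 -0.006076 -0.004051 -0.004051
  eq        0.02398    0.1702   0.03245     2.456
  solve Keq expr → x = -0.002025; check Q = 2.273
Then remove 0.8365 M of M.
Step 2:
                  G         A         E         M
  init      0.02398    0.1702   0.03245     1.619
  Δ       -0.004263  0.004263  0.002842  0.002842
  eq        0.01971    0.1745   0.03529     1.622
  solve Keq expr → x = 0.001421; check Q = 2.273
Then change container volume by factor 1.25 (V_new/V_old).
Step 3:
                  G         A         E         M
  init      0.01577    0.1396   0.02823     1.298
  Δ       -0.003184  0.003184  0.002123  0.002123
  eq        0.01259    0.1428   0.03036       1.3
  solve Keq expr → x = 0.001061; check Q = 2.273

Direction: forward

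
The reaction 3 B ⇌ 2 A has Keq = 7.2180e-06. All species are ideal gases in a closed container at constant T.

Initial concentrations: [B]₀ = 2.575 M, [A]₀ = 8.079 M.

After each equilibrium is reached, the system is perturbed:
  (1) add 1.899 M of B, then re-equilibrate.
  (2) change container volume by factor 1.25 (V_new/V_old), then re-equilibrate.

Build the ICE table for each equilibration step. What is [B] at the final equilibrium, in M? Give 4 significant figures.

Q₀ = 3.823 vs Keq = 7.2180e-06 ⇒ Q>K, reverse
Step 1:
                   B          A
  Initial      2.575      8.079
  Change        11.9     -7.931
  Equil        14.47     0.1479
  solve Keq expr → x = -3.966; check Q = 7.2180e-06
Then add 1.899 M of B.
Step 2:
                   B          A
  Initial      16.37     0.1479
  Change      -0.044    0.02933
  Equil        16.33     0.1772
  solve Keq expr → x = 0.01467; check Q = 7.2180e-06
Then change container volume by factor 1.25 (V_new/V_old).
Step 3:
                   B          A
  Initial      13.06     0.1418
  Change     0.02197   -0.01465
  Equil        13.08     0.1271
  solve Keq expr → x = -0.007324; check Q = 7.2180e-06

[B]_eq = 13.08 M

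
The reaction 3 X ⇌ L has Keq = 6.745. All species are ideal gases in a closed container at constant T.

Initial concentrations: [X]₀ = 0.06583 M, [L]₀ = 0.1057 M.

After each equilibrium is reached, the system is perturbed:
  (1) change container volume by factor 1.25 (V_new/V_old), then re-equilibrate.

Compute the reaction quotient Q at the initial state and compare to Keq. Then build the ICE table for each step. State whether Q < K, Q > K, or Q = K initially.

Q₀ = 370.5 vs Keq = 6.745 ⇒ Q>K, reverse
Step 1:
                    X           L
  I           0.06583      0.1057
  C            0.1402    -0.04673
  E             0.206     0.05897
  solve Keq expr → x = -0.04673; check Q = 6.745
Then change container volume by factor 1.25 (V_new/V_old).
Step 2:
                    X           L
  I            0.1648     0.04718
  C           0.01797    -0.00599
  E            0.1828     0.04119
  solve Keq expr → x = -0.00599; check Q = 6.745

Q₀ = 370.5; Q > K (proceeds reverse)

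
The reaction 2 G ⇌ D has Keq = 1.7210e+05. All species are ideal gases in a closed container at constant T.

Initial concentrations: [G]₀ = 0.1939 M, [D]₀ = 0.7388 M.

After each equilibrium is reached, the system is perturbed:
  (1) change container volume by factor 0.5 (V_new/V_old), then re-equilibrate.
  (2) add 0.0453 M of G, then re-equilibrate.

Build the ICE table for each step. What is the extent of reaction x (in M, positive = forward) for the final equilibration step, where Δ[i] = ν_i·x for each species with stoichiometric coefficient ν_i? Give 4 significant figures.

x = 0.02264 M

Q₀ = 19.65 vs Keq = 1.7210e+05 ⇒ Q<K, forward
Step 1:
                   G          D
  I           0.1939     0.7388
  C          -0.1917    0.09585
  E         0.002202     0.8346
  solve Keq expr → x = 0.09585; check Q = 1.7210e+05
Then change container volume by factor 0.5 (V_new/V_old).
Step 2:
                   G          D
  I         0.004404      1.669
  C        -0.001289 6.4472e-04
  E         0.003115       1.67
  solve Keq expr → x = 6.4472e-04; check Q = 1.7210e+05
Then add 0.0453 M of G.
Step 3:
                   G          D
  I          0.04842       1.67
  C         -0.04528    0.02264
  E         0.003136      1.693
  solve Keq expr → x = 0.02264; check Q = 1.7210e+05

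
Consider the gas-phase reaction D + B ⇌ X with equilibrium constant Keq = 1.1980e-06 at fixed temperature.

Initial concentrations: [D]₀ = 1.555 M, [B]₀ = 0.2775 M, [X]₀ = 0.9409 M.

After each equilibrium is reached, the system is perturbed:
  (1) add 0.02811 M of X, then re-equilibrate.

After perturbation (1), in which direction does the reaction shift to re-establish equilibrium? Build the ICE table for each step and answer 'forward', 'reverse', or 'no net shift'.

Direction: reverse

Q₀ = 2.18 vs Keq = 1.1980e-06 ⇒ Q>K, reverse
Step 1:
                  D         B         X
  init        1.555    0.2775    0.9409
  Δ          0.9409    0.9409   -0.9409
  eq          2.496     1.218 3.6431e-06
  solve Keq expr → x = -0.9409; check Q = 1.1980e-06
Then add 0.02811 M of X.
Step 2:
                  D         B         X
  init        2.496     1.218   0.02811
  Δ         0.02811   0.02811  -0.02811
  eq          2.524     1.247 3.7691e-06
  solve Keq expr → x = -0.02811; check Q = 1.1980e-06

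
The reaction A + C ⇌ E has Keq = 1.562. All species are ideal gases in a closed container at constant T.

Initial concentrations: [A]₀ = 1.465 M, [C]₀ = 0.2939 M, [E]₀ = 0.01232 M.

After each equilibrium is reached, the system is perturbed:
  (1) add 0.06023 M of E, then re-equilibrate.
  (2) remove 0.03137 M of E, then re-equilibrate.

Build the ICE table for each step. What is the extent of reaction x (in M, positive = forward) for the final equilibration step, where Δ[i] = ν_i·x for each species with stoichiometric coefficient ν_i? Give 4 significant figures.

Q₀ = 0.02861 vs Keq = 1.562 ⇒ Q<K, forward
Step 1:
                    A           C           E
  I             1.465      0.2939     0.01232
  C           -0.1915     -0.1915      0.1915
  E             1.274      0.1024      0.2038
  solve Keq expr → x = 0.1915; check Q = 1.562
Then add 0.06023 M of E.
Step 2:
                    A           C           E
  I             1.274      0.1024       0.264
  C           0.01895     0.01895    -0.01895
  E             1.292      0.1214      0.2451
  solve Keq expr → x = -0.01895; check Q = 1.562
Then remove 0.03137 M of E.
Step 3:
                    A           C           E
  I             1.292      0.1214      0.2137
  C         -0.009824   -0.009824    0.009824
  E             1.283      0.1116      0.2235
  solve Keq expr → x = 0.009824; check Q = 1.562

x = 0.009824 M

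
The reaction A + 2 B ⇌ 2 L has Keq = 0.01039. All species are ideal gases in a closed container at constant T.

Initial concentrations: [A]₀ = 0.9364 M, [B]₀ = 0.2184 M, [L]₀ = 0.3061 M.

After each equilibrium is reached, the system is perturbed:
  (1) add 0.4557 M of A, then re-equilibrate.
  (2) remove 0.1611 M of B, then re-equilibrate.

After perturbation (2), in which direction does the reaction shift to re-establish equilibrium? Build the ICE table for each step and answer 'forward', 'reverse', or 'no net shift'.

Direction: reverse

Q₀ = 2.098 vs Keq = 0.01039 ⇒ Q>K, reverse
Step 1:
                    A           B           L
  Initial      0.9364      0.2184      0.3061
  Change       0.1281      0.2562     -0.2562
  Equil         1.064      0.4746     0.04991
  solve Keq expr → x = -0.1281; check Q = 0.01039
Then add 0.4557 M of A.
Step 2:
                    A           B           L
  Initial        1.52      0.4746     0.04991
  Change    -0.004287   -0.008574    0.008574
  Equil         1.516       0.466     0.05848
  solve Keq expr → x = 0.004287; check Q = 0.01039
Then remove 0.1611 M of B.
Step 3:
                    A           B           L
  Initial       1.516      0.3049     0.05848
  Change     0.008929     0.01786    -0.01786
  Equil         1.525      0.3228     0.04063
  solve Keq expr → x = -0.008929; check Q = 0.01039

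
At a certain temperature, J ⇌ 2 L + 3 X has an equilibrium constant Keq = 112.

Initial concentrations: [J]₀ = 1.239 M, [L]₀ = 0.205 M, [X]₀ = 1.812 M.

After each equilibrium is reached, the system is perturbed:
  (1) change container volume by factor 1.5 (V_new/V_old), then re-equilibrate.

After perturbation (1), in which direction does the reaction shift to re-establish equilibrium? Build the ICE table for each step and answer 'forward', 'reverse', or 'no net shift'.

Q₀ = 0.2018 vs Keq = 112 ⇒ Q<K, forward
Step 1:
                    J           L           X
  Initial       1.239       0.205       1.812
  Change      -0.5624       1.125       1.687
  Equil        0.6766        1.33       3.499
  solve Keq expr → x = 0.5624; check Q = 112
Then change container volume by factor 1.5 (V_new/V_old).
Step 2:
                    J           L           X
  Initial      0.4511      0.8866       2.333
  Change      -0.1606      0.3212      0.4818
  Equil        0.2904       1.208       2.815
  solve Keq expr → x = 0.1606; check Q = 112

Direction: forward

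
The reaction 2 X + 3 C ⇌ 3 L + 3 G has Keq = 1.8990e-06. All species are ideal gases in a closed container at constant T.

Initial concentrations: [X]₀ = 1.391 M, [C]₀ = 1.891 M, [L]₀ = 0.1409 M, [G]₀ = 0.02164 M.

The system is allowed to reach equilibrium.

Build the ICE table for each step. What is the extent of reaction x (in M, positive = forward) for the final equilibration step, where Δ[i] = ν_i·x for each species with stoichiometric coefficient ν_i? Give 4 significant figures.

x = 0.03109 M

Q₀ = 2.1666e-09 vs Keq = 1.8990e-06 ⇒ Q<K, forward
Step 1:
                  X         C         L         G
  init        1.391     1.891    0.1409   0.02164
  Δ        -0.06218  -0.09327   0.09327   0.09327
  eq          1.329     1.798    0.2342    0.1149
  solve Keq expr → x = 0.03109; check Q = 1.8990e-06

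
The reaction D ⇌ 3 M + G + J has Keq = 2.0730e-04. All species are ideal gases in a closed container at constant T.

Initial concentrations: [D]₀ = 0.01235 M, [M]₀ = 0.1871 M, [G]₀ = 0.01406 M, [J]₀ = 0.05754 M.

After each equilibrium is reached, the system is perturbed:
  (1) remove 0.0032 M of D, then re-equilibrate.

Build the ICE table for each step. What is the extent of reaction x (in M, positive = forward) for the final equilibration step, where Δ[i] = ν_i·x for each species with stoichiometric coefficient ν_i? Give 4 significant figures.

x = -9.3535e-04 M

Q₀ = 4.2905e-04 vs Keq = 2.0730e-04 ⇒ Q>K, reverse
Step 1:
                   D          M          G          J
  I          0.01235     0.1871    0.01406    0.05754
  C         0.003304  -0.009913  -0.003304  -0.003304
  E          0.01565     0.1772    0.01076    0.05424
  solve Keq expr → x = -0.003304; check Q = 2.0730e-04
Then remove 0.0032 M of D.
Step 2:
                   D          M          G          J
  I          0.01245     0.1772    0.01076    0.05424
  C       9.3535e-04  -0.002806 -9.3535e-04 -9.3535e-04
  E          0.01339     0.1744    0.00982     0.0533
  solve Keq expr → x = -9.3535e-04; check Q = 2.0730e-04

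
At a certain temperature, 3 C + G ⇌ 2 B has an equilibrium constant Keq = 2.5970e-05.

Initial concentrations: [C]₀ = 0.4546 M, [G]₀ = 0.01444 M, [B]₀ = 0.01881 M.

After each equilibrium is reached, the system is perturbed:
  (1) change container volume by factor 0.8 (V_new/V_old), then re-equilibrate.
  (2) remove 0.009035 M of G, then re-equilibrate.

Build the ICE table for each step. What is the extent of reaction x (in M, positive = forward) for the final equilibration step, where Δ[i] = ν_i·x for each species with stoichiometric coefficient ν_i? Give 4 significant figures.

x = -3.3979e-05 M

Q₀ = 0.2608 vs Keq = 2.5970e-05 ⇒ Q>K, reverse
Step 1:
                    C           G           B
  I            0.4546     0.01444     0.01881
  C           0.02782    0.009274    -0.01855
  E            0.4824     0.02371  2.6295e-04
  solve Keq expr → x = -0.009274; check Q = 2.5970e-05
Then change container volume by factor 0.8 (V_new/V_old).
Step 2:
                    C           G           B
  I             0.603     0.02964  3.2869e-04
  C       -1.2264e-04 -4.0882e-05  8.1763e-05
  E            0.6029      0.0296  4.1045e-04
  solve Keq expr → x = 4.0882e-05; check Q = 2.5970e-05
Then remove 0.009035 M of G.
Step 3:
                    C           G           B
  I            0.6029     0.02057  4.1045e-04
  C        1.0194e-04  3.3979e-05 -6.7958e-05
  E             0.603      0.0206  3.4249e-04
  solve Keq expr → x = -3.3979e-05; check Q = 2.5970e-05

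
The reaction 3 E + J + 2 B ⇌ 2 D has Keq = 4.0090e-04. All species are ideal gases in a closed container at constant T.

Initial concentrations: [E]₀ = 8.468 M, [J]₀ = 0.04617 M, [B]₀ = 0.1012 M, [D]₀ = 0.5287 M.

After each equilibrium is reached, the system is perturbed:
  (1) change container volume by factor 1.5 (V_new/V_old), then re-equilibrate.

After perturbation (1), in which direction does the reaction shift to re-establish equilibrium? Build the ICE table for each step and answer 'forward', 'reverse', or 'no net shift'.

Q₀ = 0.9735 vs Keq = 4.0090e-04 ⇒ Q>K, reverse
Step 1:
                   E          J          B          D
  Initial      8.468    0.04617     0.1012     0.5287
  Change      0.5924     0.1975      0.395     -0.395
  Equil         9.06     0.2437     0.4962     0.1337
  solve Keq expr → x = -0.1975; check Q = 4.0090e-04
Then change container volume by factor 1.5 (V_new/V_old).
Step 2:
                   E          J          B          D
  Initial       6.04     0.1624     0.3308    0.08916
  Change     0.06171    0.02057    0.04114   -0.04114
  Equil        6.102      0.183     0.3719    0.04802
  solve Keq expr → x = -0.02057; check Q = 4.0090e-04

Direction: reverse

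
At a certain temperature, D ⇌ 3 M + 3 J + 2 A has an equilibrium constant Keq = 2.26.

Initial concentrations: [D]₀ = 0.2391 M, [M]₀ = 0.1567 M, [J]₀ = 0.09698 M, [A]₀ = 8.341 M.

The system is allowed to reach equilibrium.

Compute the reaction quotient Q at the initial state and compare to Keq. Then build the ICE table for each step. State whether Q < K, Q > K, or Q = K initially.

Q₀ = 0.001021 vs Keq = 2.26 ⇒ Q<K, forward
Step 1:
                   D          M          J          A
  Initial     0.2391     0.1567    0.09698      8.341
  Change    -0.09363     0.2809     0.2809     0.1873
  Equil       0.1455     0.4376     0.3779      8.528
  solve Keq expr → x = 0.09363; check Q = 2.26

Q₀ = 0.001021; Q < K (proceeds forward)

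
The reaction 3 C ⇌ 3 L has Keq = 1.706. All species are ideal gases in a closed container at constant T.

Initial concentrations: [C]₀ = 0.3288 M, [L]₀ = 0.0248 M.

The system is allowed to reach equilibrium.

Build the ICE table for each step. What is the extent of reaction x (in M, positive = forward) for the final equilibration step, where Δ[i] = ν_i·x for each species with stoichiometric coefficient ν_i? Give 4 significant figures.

Q₀ = 4.2910e-04 vs Keq = 1.706 ⇒ Q<K, forward
Step 1:
                   C          L
  init        0.3288     0.0248
  Δ          -0.1677     0.1677
  eq          0.1611     0.1925
  solve Keq expr → x = 0.0559; check Q = 1.706

x = 0.0559 M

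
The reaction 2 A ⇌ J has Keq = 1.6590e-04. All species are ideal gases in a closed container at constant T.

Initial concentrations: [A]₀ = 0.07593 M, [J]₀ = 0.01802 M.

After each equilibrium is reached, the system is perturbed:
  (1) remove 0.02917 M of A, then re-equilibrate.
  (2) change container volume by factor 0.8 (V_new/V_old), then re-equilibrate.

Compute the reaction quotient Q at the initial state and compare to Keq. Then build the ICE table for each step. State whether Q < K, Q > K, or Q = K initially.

Q₀ = 3.126; Q > K (proceeds reverse)

Q₀ = 3.126 vs Keq = 1.6590e-04 ⇒ Q>K, reverse
Step 1:
                  A         J
  I         0.07593   0.01802
  C         0.03604  -0.01802
  E           0.112 2.0798e-06
  solve Keq expr → x = -0.01802; check Q = 1.6590e-04
Then remove 0.02917 M of A.
Step 2:
                  A         J
  I          0.0828 2.0798e-06
  C       1.8849e-06 -9.4246e-07
  E          0.0828 1.1373e-06
  solve Keq expr → x = -9.4246e-07; check Q = 1.6590e-04
Then change container volume by factor 0.8 (V_new/V_old).
Step 3:
                  A         J
  I          0.1035 1.4217e-06
  C       -7.1078e-07 3.5539e-07
  E          0.1035 1.7770e-06
  solve Keq expr → x = 3.5539e-07; check Q = 1.6590e-04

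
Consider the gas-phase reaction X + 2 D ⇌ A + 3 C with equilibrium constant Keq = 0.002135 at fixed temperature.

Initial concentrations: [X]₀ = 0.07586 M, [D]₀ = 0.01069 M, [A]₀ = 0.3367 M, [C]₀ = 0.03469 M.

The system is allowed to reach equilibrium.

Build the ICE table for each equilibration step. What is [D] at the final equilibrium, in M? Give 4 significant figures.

Q₀ = 1.621 vs Keq = 0.002135 ⇒ Q>K, reverse
Step 1:
                    X           D           A           C
  init        0.07586     0.01069      0.3367     0.03469
  Δ          0.008999       0.018   -0.008999      -0.027
  eq          0.08486     0.02869      0.3277    0.007692
  solve Keq expr → x = -0.008999; check Q = 0.002135

[D]_eq = 0.02869 M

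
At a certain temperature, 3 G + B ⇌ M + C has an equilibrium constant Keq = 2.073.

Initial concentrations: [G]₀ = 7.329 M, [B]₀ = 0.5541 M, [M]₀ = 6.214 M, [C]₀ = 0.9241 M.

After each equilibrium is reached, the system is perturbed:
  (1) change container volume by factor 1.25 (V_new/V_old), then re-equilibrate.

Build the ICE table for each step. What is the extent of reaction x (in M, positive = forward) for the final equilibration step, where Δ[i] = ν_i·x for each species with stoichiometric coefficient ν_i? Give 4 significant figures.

Q₀ = 0.02632 vs Keq = 2.073 ⇒ Q<K, forward
Step 1:
                   G          B          M          C
  init         7.329     0.5541      6.214     0.9241
  Δ           -1.587    -0.5291     0.5291     0.5291
  eq           5.742    0.02497      6.743      1.453
  solve Keq expr → x = 0.5291; check Q = 2.073
Then change container volume by factor 1.25 (V_new/V_old).
Step 2:
                   G          B          M          C
  init         4.593    0.01998      5.395      1.163
  Δ          0.03087    0.01029   -0.01029   -0.01029
  eq           4.624    0.03027      5.384      1.152
  solve Keq expr → x = -0.01029; check Q = 2.073

x = -0.01029 M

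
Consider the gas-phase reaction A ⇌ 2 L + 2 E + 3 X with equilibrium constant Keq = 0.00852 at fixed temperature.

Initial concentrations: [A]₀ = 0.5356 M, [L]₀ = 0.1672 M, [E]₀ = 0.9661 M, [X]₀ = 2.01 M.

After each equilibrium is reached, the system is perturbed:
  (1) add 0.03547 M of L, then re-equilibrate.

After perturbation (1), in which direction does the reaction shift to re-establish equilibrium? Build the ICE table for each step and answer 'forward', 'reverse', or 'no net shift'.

Direction: reverse

Q₀ = 0.3956 vs Keq = 0.00852 ⇒ Q>K, reverse
Step 1:
                  A         L         E         X
  Initial    0.5356    0.1672    0.9661      2.01
  Change      0.066    -0.132    -0.132    -0.198
  Equil      0.6016   0.03519    0.8341     1.812
  solve Keq expr → x = -0.066; check Q = 0.00852
Then add 0.03547 M of L.
Step 2:
                  A         L         E         X
  Initial    0.6016   0.07066    0.8341     1.812
  Change    0.01603  -0.03205  -0.03205  -0.04808
  Equil      0.6176   0.03861     0.802     1.764
  solve Keq expr → x = -0.01603; check Q = 0.00852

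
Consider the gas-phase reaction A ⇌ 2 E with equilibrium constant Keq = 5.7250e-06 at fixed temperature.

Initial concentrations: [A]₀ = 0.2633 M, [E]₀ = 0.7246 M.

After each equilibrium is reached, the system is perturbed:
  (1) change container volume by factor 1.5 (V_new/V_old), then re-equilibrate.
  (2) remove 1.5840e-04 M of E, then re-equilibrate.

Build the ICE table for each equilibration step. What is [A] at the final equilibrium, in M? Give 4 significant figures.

[A]_eq = 0.4162 M

Q₀ = 1.994 vs Keq = 5.7250e-06 ⇒ Q>K, reverse
Step 1:
                  A         E
  Initial    0.2633    0.7246
  Change     0.3614   -0.7227
  Equil      0.6247  0.001891
  solve Keq expr → x = -0.3614; check Q = 5.7250e-06
Then change container volume by factor 1.5 (V_new/V_old).
Step 2:
                  A         E
  Initial    0.4164  0.001261
  Change  -1.4154e-04 2.8308e-04
  Equil      0.4163  0.001544
  solve Keq expr → x = 1.4154e-04; check Q = 5.7250e-06
Then remove 1.5840e-04 M of E.
Step 3:
                  A         E
  Initial    0.4163  0.001385
  Change  -7.9127e-05 1.5825e-04
  Equil      0.4162  0.001544
  solve Keq expr → x = 7.9127e-05; check Q = 5.7250e-06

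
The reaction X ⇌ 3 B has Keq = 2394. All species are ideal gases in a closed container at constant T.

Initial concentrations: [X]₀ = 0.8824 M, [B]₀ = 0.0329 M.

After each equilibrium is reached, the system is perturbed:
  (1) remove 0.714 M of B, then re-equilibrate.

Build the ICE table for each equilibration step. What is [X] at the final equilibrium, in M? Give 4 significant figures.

Q₀ = 4.0357e-05 vs Keq = 2394 ⇒ Q<K, forward
Step 1:
                    X           B
  init         0.8824      0.0329
  Δ           -0.8746       2.624
  eq         0.007832       2.657
  solve Keq expr → x = 0.8746; check Q = 2394
Then remove 0.714 M of B.
Step 2:
                    X           B
  init       0.007832       1.943
  Δ         -0.004702     0.01411
  eq         0.003129       1.957
  solve Keq expr → x = 0.004702; check Q = 2394

[X]_eq = 0.003129 M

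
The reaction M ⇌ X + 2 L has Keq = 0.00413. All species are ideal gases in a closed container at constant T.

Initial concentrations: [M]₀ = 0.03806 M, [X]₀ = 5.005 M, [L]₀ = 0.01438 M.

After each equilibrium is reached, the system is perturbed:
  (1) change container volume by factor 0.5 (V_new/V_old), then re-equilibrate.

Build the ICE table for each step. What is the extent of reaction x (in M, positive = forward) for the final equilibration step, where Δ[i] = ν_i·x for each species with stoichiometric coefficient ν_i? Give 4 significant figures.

Q₀ = 0.02719 vs Keq = 0.00413 ⇒ Q>K, reverse
Step 1:
                  M         X         L
  init      0.03806     5.005   0.01438
  Δ        0.004235 -0.004235  -0.00847
  eq        0.04229     5.001   0.00591
  solve Keq expr → x = -0.004235; check Q = 0.00413
Then change container volume by factor 0.5 (V_new/V_old).
Step 2:
                  M         X         L
  init      0.08459        10   0.01182
  Δ        0.002904 -0.002904 -0.005809
  eq        0.08749     9.999  0.006012
  solve Keq expr → x = -0.002904; check Q = 0.00413

x = -0.002904 M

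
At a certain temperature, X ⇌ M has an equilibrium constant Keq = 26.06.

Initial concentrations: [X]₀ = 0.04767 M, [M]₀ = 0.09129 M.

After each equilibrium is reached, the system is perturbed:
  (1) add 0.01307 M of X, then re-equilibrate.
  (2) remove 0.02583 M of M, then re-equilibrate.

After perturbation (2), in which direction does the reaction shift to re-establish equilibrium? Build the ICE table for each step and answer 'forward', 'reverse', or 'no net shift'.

Q₀ = 1.915 vs Keq = 26.06 ⇒ Q<K, forward
Step 1:
                    X           M
  init        0.04767     0.09129
  Δ          -0.04253     0.04253
  eq         0.005135      0.1338
  solve Keq expr → x = 0.04253; check Q = 26.06
Then add 0.01307 M of X.
Step 2:
                    X           M
  init        0.01821      0.1338
  Δ          -0.01259     0.01259
  eq         0.005618      0.1464
  solve Keq expr → x = 0.01259; check Q = 26.06
Then remove 0.02583 M of M.
Step 3:
                    X           M
  init       0.005618      0.1206
  Δ       -9.5455e-04  9.5455e-04
  eq         0.004664      0.1215
  solve Keq expr → x = 9.5455e-04; check Q = 26.06

Direction: forward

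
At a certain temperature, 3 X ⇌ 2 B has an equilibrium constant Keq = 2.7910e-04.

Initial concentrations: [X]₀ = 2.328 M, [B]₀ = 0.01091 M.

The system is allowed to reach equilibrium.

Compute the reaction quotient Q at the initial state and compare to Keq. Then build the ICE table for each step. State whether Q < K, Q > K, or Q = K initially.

Q₀ = 9.4341e-06 vs Keq = 2.7910e-04 ⇒ Q<K, forward
Step 1:
                    X           B
  Initial       2.328     0.01091
  Change     -0.06873     0.04582
  Equil         2.259     0.05673
  solve Keq expr → x = 0.02291; check Q = 2.7910e-04

Q₀ = 9.4341e-06; Q < K (proceeds forward)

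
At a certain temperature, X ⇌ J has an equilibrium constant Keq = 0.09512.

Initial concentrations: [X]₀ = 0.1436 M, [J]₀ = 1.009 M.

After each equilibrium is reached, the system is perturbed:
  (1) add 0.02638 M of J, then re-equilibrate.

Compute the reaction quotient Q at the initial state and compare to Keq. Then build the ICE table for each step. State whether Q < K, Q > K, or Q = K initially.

Q₀ = 7.026 vs Keq = 0.09512 ⇒ Q>K, reverse
Step 1:
                  X         J
  I          0.1436     1.009
  C          0.9089   -0.9089
  E           1.052    0.1001
  solve Keq expr → x = -0.9089; check Q = 0.09512
Then add 0.02638 M of J.
Step 2:
                  X         J
  I           1.052    0.1265
  C         0.02409  -0.02409
  E           1.077    0.1024
  solve Keq expr → x = -0.02409; check Q = 0.09512

Q₀ = 7.026; Q > K (proceeds reverse)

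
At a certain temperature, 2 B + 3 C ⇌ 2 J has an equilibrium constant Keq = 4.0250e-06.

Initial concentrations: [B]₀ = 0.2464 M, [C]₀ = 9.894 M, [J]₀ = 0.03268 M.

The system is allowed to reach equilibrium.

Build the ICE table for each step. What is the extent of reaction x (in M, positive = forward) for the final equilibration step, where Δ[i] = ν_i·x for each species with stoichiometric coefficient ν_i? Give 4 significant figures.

Q₀ = 1.8162e-05 vs Keq = 4.0250e-06 ⇒ Q>K, reverse
Step 1:
                   B          C          J
  I           0.2464      9.894    0.03268
  C          0.01622    0.02433   -0.01622
  E           0.2626      9.918    0.01646
  solve Keq expr → x = -0.008111; check Q = 4.0250e-06

x = -0.008111 M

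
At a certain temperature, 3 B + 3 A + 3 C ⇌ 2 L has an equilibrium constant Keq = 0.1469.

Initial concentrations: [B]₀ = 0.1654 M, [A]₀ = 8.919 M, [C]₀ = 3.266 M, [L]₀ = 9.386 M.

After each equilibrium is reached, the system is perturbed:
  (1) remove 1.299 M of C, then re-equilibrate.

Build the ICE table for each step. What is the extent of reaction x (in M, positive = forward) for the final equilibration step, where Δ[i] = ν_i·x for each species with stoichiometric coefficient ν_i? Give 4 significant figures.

x = -0.04526 M

Q₀ = 0.7877 vs Keq = 0.1469 ⇒ Q>K, reverse
Step 1:
                   B          A          C          L
  init        0.1654      8.919      3.266      9.386
  Δ           0.1098     0.1098     0.1098   -0.07322
  eq          0.2752      9.029      3.376      9.313
  solve Keq expr → x = -0.03661; check Q = 0.1469
Then remove 1.299 M of C.
Step 2:
                   B          A          C          L
  init        0.2752      9.029      2.077      9.313
  Δ           0.1358     0.1358     0.1358   -0.09052
  eq           0.411      9.165      2.213      9.222
  solve Keq expr → x = -0.04526; check Q = 0.1469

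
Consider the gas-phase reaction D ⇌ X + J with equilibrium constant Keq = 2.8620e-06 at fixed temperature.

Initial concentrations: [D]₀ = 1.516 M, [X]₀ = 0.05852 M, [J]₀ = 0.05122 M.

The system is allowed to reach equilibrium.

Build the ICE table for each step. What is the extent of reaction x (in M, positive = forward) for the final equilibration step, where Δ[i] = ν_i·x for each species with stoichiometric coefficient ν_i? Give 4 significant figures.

Q₀ = 0.001977 vs Keq = 2.8620e-06 ⇒ Q>K, reverse
Step 1:
                  D         X         J
  I           1.516   0.05852   0.05122
  C         0.05065  -0.05065  -0.05065
  E           1.567   0.00787 5.6975e-04
  solve Keq expr → x = -0.05065; check Q = 2.8620e-06

x = -0.05065 M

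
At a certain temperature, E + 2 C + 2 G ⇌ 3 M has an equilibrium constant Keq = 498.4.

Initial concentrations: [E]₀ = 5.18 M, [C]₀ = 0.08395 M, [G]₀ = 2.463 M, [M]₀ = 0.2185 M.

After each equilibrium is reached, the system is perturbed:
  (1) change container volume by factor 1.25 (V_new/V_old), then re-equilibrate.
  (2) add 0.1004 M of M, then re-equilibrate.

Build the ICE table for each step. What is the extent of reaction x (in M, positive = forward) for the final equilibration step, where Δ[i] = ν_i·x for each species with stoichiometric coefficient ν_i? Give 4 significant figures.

Q₀ = 0.0471 vs Keq = 498.4 ⇒ Q<K, forward
Step 1:
                  E         C         G         M
  init         5.18   0.08395     2.463    0.2185
  Δ        -0.04115  -0.08229  -0.08229    0.1234
  eq          5.139   0.00166     2.381    0.3419
  solve Keq expr → x = 0.04115; check Q = 498.4
Then change container volume by factor 1.25 (V_new/V_old).
Step 2:
                  E         C         G         M
  init        4.111  0.001328     1.905    0.2735
  Δ       1.6356e-04 3.2713e-04 3.2713e-04 -4.9069e-04
  eq          4.111  0.001655     1.905    0.2731
  solve Keq expr → x = -1.6356e-04; check Q = 498.4
Then add 0.1004 M of M.
Step 3:
                  E         C         G         M
  init        4.111  0.001655     1.905    0.3735
  Δ       4.8749e-04 9.7497e-04 9.7497e-04 -0.001462
  eq          4.112   0.00263     1.906     0.372
  solve Keq expr → x = -4.8749e-04; check Q = 498.4

x = -4.8749e-04 M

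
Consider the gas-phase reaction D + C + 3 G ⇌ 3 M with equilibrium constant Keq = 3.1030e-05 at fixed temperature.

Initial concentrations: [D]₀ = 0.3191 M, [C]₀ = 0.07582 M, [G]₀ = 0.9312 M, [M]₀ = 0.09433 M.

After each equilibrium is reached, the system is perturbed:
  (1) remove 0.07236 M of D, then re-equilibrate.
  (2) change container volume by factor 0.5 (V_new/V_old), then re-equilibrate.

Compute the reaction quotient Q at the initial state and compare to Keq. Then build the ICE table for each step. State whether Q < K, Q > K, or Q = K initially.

Q₀ = 0.04296; Q > K (proceeds reverse)

Q₀ = 0.04296 vs Keq = 3.1030e-05 ⇒ Q>K, reverse
Step 1:
                  D         C         G         M
  init       0.3191   0.07582    0.9312   0.09433
  Δ         0.02793   0.02793    0.0838   -0.0838
  eq          0.347    0.1038     1.015   0.01053
  solve Keq expr → x = -0.02793; check Q = 3.1030e-05
Then remove 0.07236 M of D.
Step 2:
                  D         C         G         M
  init       0.2747    0.1038     1.015   0.01053
  Δ       2.5709e-04 2.5709e-04 7.7127e-04 -7.7127e-04
  eq         0.2749     0.104     1.016  0.009761
  solve Keq expr → x = -2.5709e-04; check Q = 3.1030e-05
Then change container volume by factor 0.5 (V_new/V_old).
Step 3:
                  D         C         G         M
  init       0.5499     0.208     2.032   0.01952
  Δ       -0.003682 -0.003682  -0.01105   0.01105
  eq         0.5462    0.2043      2.02   0.03057
  solve Keq expr → x = 0.003682; check Q = 3.1030e-05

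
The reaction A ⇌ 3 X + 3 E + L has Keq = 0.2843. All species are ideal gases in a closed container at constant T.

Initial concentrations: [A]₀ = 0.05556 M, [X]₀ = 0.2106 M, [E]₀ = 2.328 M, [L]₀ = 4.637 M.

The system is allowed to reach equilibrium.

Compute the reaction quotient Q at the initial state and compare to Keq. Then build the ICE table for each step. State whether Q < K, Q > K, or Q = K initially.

Q₀ = 9.836; Q > K (proceeds reverse)

Q₀ = 9.836 vs Keq = 0.2843 ⇒ Q>K, reverse
Step 1:
                  A         X         E         L
  I         0.05556    0.2106     2.328     4.637
  C         0.04256   -0.1277   -0.1277  -0.04256
  E         0.09812   0.08291       2.2     4.594
  solve Keq expr → x = -0.04256; check Q = 0.2843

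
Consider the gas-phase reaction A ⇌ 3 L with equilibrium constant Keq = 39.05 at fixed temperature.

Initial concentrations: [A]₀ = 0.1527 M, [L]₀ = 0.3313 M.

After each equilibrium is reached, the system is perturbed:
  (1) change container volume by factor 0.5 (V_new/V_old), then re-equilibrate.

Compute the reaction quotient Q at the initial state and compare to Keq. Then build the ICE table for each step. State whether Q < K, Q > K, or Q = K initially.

Q₀ = 0.2381 vs Keq = 39.05 ⇒ Q<K, forward
Step 1:
                   A          L
  Initial     0.1527     0.3313
  Change     -0.1416     0.4249
  Equil      0.01107     0.7562
  solve Keq expr → x = 0.1416; check Q = 39.05
Then change container volume by factor 0.5 (V_new/V_old).
Step 2:
                   A          L
  Initial    0.02215      1.512
  Change     0.04484    -0.1345
  Equil      0.06699      1.378
  solve Keq expr → x = -0.04484; check Q = 39.05

Q₀ = 0.2381; Q < K (proceeds forward)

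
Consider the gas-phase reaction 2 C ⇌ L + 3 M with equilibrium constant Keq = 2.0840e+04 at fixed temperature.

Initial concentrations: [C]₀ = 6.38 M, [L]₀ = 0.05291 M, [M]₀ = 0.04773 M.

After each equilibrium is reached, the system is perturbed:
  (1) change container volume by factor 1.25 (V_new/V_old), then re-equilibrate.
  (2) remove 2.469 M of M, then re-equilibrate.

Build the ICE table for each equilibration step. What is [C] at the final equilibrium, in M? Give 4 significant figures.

[C]_eq = 0.1247 M

Q₀ = 1.4134e-07 vs Keq = 2.0840e+04 ⇒ Q<K, forward
Step 1:
                    C           L           M
  init           6.38     0.05291     0.04773
  Δ            -6.046       3.023       9.068
  eq           0.3344       3.076       9.116
  solve Keq expr → x = 3.023; check Q = 2.0840e+04
Then change container volume by factor 1.25 (V_new/V_old).
Step 2:
                    C           L           M
  init         0.2675       2.461       7.293
  Δ          -0.04916     0.02458     0.07375
  eq           0.2183       2.485       7.367
  solve Keq expr → x = 0.02458; check Q = 2.0840e+04
Then remove 2.469 M of M.
Step 3:
                    C           L           M
  init         0.2183       2.485       4.898
  Δ          -0.09369     0.04684      0.1405
  eq           0.1247       2.532       5.038
  solve Keq expr → x = 0.04684; check Q = 2.0840e+04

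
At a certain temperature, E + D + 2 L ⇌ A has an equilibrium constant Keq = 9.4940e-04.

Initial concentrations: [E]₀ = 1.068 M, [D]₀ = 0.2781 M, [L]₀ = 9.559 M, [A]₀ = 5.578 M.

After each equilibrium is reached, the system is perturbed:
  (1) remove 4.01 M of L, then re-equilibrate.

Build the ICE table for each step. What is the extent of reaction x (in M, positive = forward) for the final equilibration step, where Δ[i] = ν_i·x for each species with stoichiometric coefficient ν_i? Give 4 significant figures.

Q₀ = 0.2055 vs Keq = 9.4940e-04 ⇒ Q>K, reverse
Step 1:
                    E           D           L           A
  init          1.068      0.2781       9.559       5.578
  Δ             2.856       2.856       5.711      -2.856
  eq            3.924       3.134       15.27       2.722
  solve Keq expr → x = -2.856; check Q = 9.4940e-04
Then remove 4.01 M of L.
Step 2:
                    E           D           L           A
  init          3.924       3.134       11.26       2.722
  Δ            0.4751      0.4751      0.9502     -0.4751
  eq            4.399       3.609       12.21       2.247
  solve Keq expr → x = -0.4751; check Q = 9.4940e-04

x = -0.4751 M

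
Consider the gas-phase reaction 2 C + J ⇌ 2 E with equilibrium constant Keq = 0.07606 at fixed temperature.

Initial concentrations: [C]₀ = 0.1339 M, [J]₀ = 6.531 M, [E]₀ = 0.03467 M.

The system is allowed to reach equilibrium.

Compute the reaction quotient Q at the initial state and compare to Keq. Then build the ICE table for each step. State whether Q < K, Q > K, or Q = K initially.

Q₀ = 0.01027 vs Keq = 0.07606 ⇒ Q<K, forward
Step 1:
                    C           J           E
  init         0.1339       6.531     0.03467
  Δ          -0.03497    -0.01748     0.03497
  eq          0.09893       6.514     0.06964
  solve Keq expr → x = 0.01748; check Q = 0.07606

Q₀ = 0.01027; Q < K (proceeds forward)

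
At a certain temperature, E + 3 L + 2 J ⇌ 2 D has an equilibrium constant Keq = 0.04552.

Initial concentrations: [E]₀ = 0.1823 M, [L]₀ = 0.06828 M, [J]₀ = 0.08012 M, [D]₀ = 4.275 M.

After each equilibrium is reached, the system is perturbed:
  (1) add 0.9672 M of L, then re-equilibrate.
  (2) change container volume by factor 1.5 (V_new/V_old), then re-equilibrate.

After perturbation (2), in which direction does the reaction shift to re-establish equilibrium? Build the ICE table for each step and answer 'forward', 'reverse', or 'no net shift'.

Q₀ = 4.9060e+07 vs Keq = 0.04552 ⇒ Q>K, reverse
Step 1:
                  E         L         J         D
  Initial    0.1823   0.06828   0.08012     4.275
  Change     0.9652     2.896      1.93     -1.93
  Equil       1.147     2.964     2.011     2.345
  solve Keq expr → x = -0.9652; check Q = 0.04552
Then add 0.9672 M of L.
Step 2:
                  E         L         J         D
  Initial     1.147     3.931     2.011     2.345
  Change    -0.1199   -0.3598   -0.2399    0.2399
  Equil       1.028     3.571     1.771     2.584
  solve Keq expr → x = 0.1199; check Q = 0.04552
Then change container volume by factor 1.5 (V_new/V_old).
Step 3:
                  E         L         J         D
  Initial     0.685     2.381      1.18     1.723
  Change      0.157     0.471     0.314    -0.314
  Equil       0.842     2.852     1.494     1.409
  solve Keq expr → x = -0.157; check Q = 0.04552

Direction: reverse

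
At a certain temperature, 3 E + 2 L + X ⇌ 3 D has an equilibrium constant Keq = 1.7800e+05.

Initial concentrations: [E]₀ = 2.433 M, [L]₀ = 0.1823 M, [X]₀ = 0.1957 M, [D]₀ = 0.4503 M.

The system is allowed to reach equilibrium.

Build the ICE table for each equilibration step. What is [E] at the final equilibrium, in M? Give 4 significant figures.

Q₀ = 0.9748 vs Keq = 1.7800e+05 ⇒ Q<K, forward
Step 1:
                    E           L           X           D
  init          2.433      0.1823      0.1957      0.4503
  Δ           -0.2713     -0.1809    -0.09045      0.2713
  eq            2.162    0.001409      0.1053      0.7216
  solve Keq expr → x = 0.09045; check Q = 1.7800e+05

[E]_eq = 2.162 M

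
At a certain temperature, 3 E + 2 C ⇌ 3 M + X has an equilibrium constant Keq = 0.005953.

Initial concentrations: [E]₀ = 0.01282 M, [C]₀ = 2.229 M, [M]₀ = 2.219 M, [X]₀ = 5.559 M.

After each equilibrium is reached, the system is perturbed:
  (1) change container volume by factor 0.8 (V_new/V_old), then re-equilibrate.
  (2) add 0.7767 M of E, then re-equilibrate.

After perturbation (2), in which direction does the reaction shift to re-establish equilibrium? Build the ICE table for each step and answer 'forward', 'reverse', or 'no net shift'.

Direction: forward

Q₀ = 5.8021e+06 vs Keq = 0.005953 ⇒ Q>K, reverse
Step 1:
                  E         C         M         X
  I         0.01282     2.229     2.219     5.559
  C           1.785      1.19    -1.785   -0.5951
  E           1.798     3.419    0.4336     4.964
  solve Keq expr → x = -0.5951; check Q = 0.005953
Then change container volume by factor 0.8 (V_new/V_old).
Step 2:
                  E         C         M         X
  I           2.248     4.274     0.542     6.205
  C        -0.03147  -0.02098   0.03147   0.01049
  E           2.216     4.253    0.5735     6.215
  solve Keq expr → x = 0.01049; check Q = 0.005953
Then add 0.7767 M of E.
Step 3:
                  E         C         M         X
  I           2.993     4.253    0.5735     6.215
  C          -0.149  -0.09933     0.149   0.04967
  E           2.844     4.154    0.7225     6.265
  solve Keq expr → x = 0.04967; check Q = 0.005953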